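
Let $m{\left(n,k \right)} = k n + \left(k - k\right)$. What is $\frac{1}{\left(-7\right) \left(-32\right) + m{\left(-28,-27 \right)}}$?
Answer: $\frac{1}{980} \approx 0.0010204$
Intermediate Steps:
$m{\left(n,k \right)} = k n$ ($m{\left(n,k \right)} = k n + 0 = k n$)
$\frac{1}{\left(-7\right) \left(-32\right) + m{\left(-28,-27 \right)}} = \frac{1}{\left(-7\right) \left(-32\right) - -756} = \frac{1}{224 + 756} = \frac{1}{980}$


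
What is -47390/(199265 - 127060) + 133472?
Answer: 275351382/2063 ≈ 1.3347e+5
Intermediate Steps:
-47390/(199265 - 127060) + 133472 = -47390/72205 + 133472 = -47390*1/72205 + 133472 = -1354/2063 + 133472 = 275351382/2063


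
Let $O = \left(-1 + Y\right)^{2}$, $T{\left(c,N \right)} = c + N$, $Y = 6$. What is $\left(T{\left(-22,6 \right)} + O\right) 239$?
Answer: $2151$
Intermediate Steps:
$T{\left(c,N \right)} = N + c$
$O = 25$ ($O = \left(-1 + 6\right)^{2} = 5^{2} = 25$)
$\left(T{\left(-22,6 \right)} + O\right) 239 = \left(\left(6 - 22\right) + 25\right) 239 = \left(-16 + 25\right) 239 = 9 \cdot 239 = 2151$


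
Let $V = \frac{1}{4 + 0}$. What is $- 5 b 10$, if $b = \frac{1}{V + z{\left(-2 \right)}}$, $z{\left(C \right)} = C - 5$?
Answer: $\frac{200}{27} \approx 7.4074$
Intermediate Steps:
$z{\left(C \right)} = -5 + C$ ($z{\left(C \right)} = C - 5 = -5 + C$)
$V = \frac{1}{4} \approx 0.25$
$b = - \frac{4}{27}$ ($b = \frac{1}{\frac{1}{4} - 7} = \frac{1}{- \frac{27}{4}} = - \frac{4}{27} \approx -0.14815$)
$- 5 b 10 = \left(-5\right) \left(- \frac{4}{27}\right) 10 = \frac{20}{27} \cdot 10 = \frac{200}{27}$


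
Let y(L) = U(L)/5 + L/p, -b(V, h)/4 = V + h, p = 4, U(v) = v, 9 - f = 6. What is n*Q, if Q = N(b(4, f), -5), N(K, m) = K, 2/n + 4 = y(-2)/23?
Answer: 12880/929 ≈ 13.864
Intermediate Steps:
f = 3 (f = 9 - 1*6 = 9 - 6 = 3)
b(V, h) = -4*V - 4*h (b(V, h) = -4*(V + h) = -4*V - 4*h)
y(L) = 9*L/20 (y(L) = L/5 + L/4 = 9*L/20)
n = -460/929 (n = 2/(-4 + ((9/20)*(-2))/23) = 2/(-4 - 9/10*1/23) = 2/(-4 - 9/230) = 2/(-929/230) = 2*(-230/929) = -460/929 ≈ -0.49516)
Q = -28 (Q = -4*4 - 4*3 = -16 - 12 = -28)
n*Q = -460/929*(-28) = 12880/929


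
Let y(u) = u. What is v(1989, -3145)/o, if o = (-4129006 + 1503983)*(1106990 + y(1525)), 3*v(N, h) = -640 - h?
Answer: -167/581975474169 ≈ -2.8695e-10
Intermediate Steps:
v(N, h) = -640/3 - h/3 (v(N, h) = (-640 - h)/3 = -640/3 - h/3)
o = -2909877370845 (o = (-4129006 + 1503983)*(1106990 + 1525) = -2625023*1108515 = -2909877370845)
v(1989, -3145)/o = (-640/3 - 1/3*(-3145))/(-2909877370845) = (-640/3 + 3145/3)*(-1/2909877370845) = 835*(-1/2909877370845) = -167/581975474169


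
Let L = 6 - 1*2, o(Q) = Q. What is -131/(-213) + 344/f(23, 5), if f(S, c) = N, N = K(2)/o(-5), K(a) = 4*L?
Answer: -45533/426 ≈ -106.89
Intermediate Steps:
L = 4 (L = 6 - 2 = 4)
K(a) = 16 (K(a) = 4*4 = 16)
N = -16/5 (N = 16/(-5) = 16*(-⅕) = -16/5 ≈ -3.2000)
f(S, c) = -16/5
-131/(-213) + 344/f(23, 5) = -131/(-213) + 344/(-16/5) = -131*(-1/213) + 344*(-5/16) = 131/213 - 215/2 = -45533/426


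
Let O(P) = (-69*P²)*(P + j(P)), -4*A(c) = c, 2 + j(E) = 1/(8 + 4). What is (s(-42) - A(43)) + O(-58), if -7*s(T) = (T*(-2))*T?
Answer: 55632527/4 ≈ 1.3908e+7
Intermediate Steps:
j(E) = -23/12 (j(E) = -2 + 1/(8 + 4) = -2 + 1/12 = -23/12)
A(c) = -c/4
s(T) = 2*T²/7 (s(T) = -T*(-2)*T/7 = -(-2*T)*T/7 = -(-2)*T²/7 = 2*T²/7)
O(P) = -69*P²*(-23/12 + P) (O(P) = (-69*P²)*(P - 23/12) = (-69*P²)*(-23/12 + P) = -69*P²*(-23/12 + P))
(s(-42) - A(43)) + O(-58) = ((2/7)*(-42)² - (-1)*43/4) + (-58)²*(529/4 - 69*(-58)) = ((2/7)*1764 - 1*(-43/4)) + 3364*(529/4 + 4002) = (504 + 43/4) + 3364*(16537/4) = 2059/4 + 13907617 = 55632527/4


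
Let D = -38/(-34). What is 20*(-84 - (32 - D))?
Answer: -39060/17 ≈ -2297.6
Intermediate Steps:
D = 19/17 (D = -38*(-1/34) = 19/17 ≈ 1.1176)
20*(-84 - (32 - D)) = 20*(-84 - (32 - 1*19/17)) = 20*(-84 - (32 - 19/17)) = 20*(-84 - 1*525/17) = 20*(-84 - 525/17) = 20*(-1953/17) = -39060/17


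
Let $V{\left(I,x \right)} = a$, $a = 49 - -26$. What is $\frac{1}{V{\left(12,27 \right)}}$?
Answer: $\frac{1}{75} \approx 0.013333$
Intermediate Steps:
$a = 75$ ($a = 49 + 26 = 75$)
$V{\left(I,x \right)} = 75$
$\frac{1}{V{\left(12,27 \right)}} = \frac{1}{75}$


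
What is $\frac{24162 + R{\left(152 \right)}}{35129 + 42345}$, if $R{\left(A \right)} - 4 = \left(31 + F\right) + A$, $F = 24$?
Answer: $\frac{24373}{77474} \approx 0.3146$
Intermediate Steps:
$R{\left(A \right)} = 59 + A$ ($R{\left(A \right)} = 4 + \left(\left(31 + 24\right) + A\right) = 4 + \left(55 + A\right) = 59 + A$)
$\frac{24162 + R{\left(152 \right)}}{35129 + 42345} = \frac{24162 + \left(59 + 152\right)}{35129 + 42345} = \frac{24162 + 211}{77474} = 24373 \cdot \frac{1}{77474} = \frac{24373}{77474}$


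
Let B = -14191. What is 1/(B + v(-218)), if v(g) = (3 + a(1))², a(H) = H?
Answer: -1/14175 ≈ -7.0547e-5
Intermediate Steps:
v(g) = 16 (v(g) = (3 + 1)² = 4² = 16)
1/(B + v(-218)) = 1/(-14191 + 16) = 1/(-14175) = -1/14175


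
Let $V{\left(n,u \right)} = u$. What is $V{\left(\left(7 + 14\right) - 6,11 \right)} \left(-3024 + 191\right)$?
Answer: $-31163$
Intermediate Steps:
$V{\left(\left(7 + 14\right) - 6,11 \right)} \left(-3024 + 191\right) = 11 \left(-3024 + 191\right) = 11 \left(-2833\right) = -31163$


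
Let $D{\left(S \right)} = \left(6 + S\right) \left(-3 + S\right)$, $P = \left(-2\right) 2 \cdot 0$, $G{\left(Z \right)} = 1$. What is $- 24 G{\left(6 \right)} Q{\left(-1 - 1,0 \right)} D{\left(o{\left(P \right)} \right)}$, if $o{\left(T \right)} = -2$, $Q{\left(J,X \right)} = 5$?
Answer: $2400$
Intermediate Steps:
$P = 0$ ($P = \left(-4\right) 0 = 0$)
$D{\left(S \right)} = \left(-3 + S\right) \left(6 + S\right)$
$- 24 G{\left(6 \right)} Q{\left(-1 - 1,0 \right)} D{\left(o{\left(P \right)} \right)} = - 24 \cdot 1 \cdot 5 \left(-18 + \left(-2\right)^{2} + 3 \left(-2\right)\right) = - 24 \cdot 5 \left(-18 + 4 - 6\right) = - 24 \cdot 5 \left(-20\right) = \left(-24\right) \left(-100\right) = 2400$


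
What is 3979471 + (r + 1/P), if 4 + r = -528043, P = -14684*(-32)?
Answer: 1621782720513/469888 ≈ 3.4514e+6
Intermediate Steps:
P = 469888
r = -528047 (r = -4 - 528043 = -528047)
3979471 + (r + 1/P) = 3979471 + (-528047 + 1/469888) = 3979471 - 248122948735/469888 = 1621782720513/469888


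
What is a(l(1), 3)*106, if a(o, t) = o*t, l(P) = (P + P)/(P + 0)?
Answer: 636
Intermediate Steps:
l(P) = 2 (l(P) = (2*P)/P = 2)
a(l(1), 3)*106 = (2*3)*106 = 6*106 = 636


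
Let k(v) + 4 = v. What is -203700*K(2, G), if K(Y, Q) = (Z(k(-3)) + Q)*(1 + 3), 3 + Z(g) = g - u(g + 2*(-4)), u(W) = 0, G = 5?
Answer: 4074000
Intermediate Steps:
k(v) = -4 + v
Z(g) = -3 + g (Z(g) = -3 + (g - 1*0) = -3 + (g + 0) = -3 + g)
K(Y, Q) = -40 + 4*Q (K(Y, Q) = ((-3 + (-4 - 3)) + Q)*(1 + 3) = ((-3 - 7) + Q)*4 = (-10 + Q)*4 = -40 + 4*Q)
-203700*K(2, G) = -203700*(-40 + 4*5) = -203700*(-40 + 20) = -203700*(-20) = 4074000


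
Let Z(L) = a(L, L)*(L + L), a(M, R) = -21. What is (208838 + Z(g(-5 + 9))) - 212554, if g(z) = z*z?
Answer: -4388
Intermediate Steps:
g(z) = z**2
Z(L) = -42*L (Z(L) = -21*(L + L) = -42*L)
(208838 + Z(g(-5 + 9))) - 212554 = (208838 - 42*(-5 + 9)**2) - 212554 = (208838 - 42*4**2) - 212554 = (208838 - 42*16) - 212554 = (208838 - 672) - 212554 = 208166 - 212554 = -4388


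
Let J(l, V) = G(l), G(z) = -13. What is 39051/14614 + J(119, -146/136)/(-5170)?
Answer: 50520913/18888595 ≈ 2.6747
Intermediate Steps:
J(l, V) = -13
39051/14614 + J(119, -146/136)/(-5170) = 39051/14614 - 13/(-5170) = 39051*(1/14614) - 13*(-1/5170) = 39051/14614 + 13/5170 = 50520913/18888595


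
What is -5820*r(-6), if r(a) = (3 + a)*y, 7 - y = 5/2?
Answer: 78570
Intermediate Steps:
y = 9/2 (y = 7 - 5/2 = 9/2 ≈ 4.5000)
r(a) = 27/2 + 9*a/2 (r(a) = (3 + a)*(9/2) = 27/2 + 9*a/2)
-5820*r(-6) = -5820*(27/2 + (9/2)*(-6)) = -5820*(27/2 - 27) = -5820*(-27/2) = 78570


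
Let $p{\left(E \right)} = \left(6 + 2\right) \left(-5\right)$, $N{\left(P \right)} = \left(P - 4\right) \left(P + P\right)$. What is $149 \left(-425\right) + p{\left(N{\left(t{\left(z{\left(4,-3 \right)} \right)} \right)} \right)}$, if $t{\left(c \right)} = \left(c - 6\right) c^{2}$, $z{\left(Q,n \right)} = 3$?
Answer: $-63365$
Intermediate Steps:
$t{\left(c \right)} = c^{2} \left(-6 + c\right)$ ($t{\left(c \right)} = \left(c - 6\right) c^{2} = \left(-6 + c\right) c^{2} = c^{2} \left(-6 + c\right)$)
$N{\left(P \right)} = 2 P \left(-4 + P\right)$ ($N{\left(P \right)} = \left(-4 + P\right) 2 P = 2 P \left(-4 + P\right)$)
$p{\left(E \right)} = -40$ ($p{\left(E \right)} = 8 \left(-5\right) = -40$)
$149 \left(-425\right) + p{\left(N{\left(t{\left(z{\left(4,-3 \right)} \right)} \right)} \right)} = 149 \left(-425\right) - 40 = -63325 - 40 = -63365$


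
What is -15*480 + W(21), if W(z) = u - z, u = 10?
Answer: -7211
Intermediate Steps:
W(z) = 10 - z
-15*480 + W(21) = -15*480 + (10 - 1*21) = -7200 + (10 - 21) = -7200 - 11 = -7211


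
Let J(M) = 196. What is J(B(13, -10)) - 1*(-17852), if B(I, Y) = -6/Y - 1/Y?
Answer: 18048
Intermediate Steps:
B(I, Y) = -7/Y
J(B(13, -10)) - 1*(-17852) = 196 - 1*(-17852) = 196 + 17852 = 18048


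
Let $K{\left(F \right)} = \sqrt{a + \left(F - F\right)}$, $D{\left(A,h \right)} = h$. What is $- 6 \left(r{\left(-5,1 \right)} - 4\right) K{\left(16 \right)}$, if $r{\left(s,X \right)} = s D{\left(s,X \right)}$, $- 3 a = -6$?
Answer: $54 \sqrt{2} \approx 76.368$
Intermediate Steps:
$a = 2$ ($a = \left(- \frac{1}{3}\right) \left(-6\right) = 2$)
$r{\left(s,X \right)} = X s$ ($r{\left(s,X \right)} = s X = X s$)
$K{\left(F \right)} = \sqrt{2}$ ($K{\left(F \right)} = \sqrt{2 + \left(F - F\right)} = \sqrt{2 + 0} = \sqrt{2}$)
$- 6 \left(r{\left(-5,1 \right)} - 4\right) K{\left(16 \right)} = - 6 \left(1 \left(-5\right) - 4\right) \sqrt{2} = - 6 \left(-5 - 4\right) \sqrt{2} = \left(-6\right) \left(-9\right) \sqrt{2} = 54 \sqrt{2}$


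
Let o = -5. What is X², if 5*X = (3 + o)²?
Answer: 16/25 ≈ 0.64000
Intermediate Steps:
X = ⅘ (X = (3 - 5)²/5 = (⅕)*(-2)² = (⅕)*4 = ⅘ ≈ 0.80000)
X² = (⅘)² = 16/25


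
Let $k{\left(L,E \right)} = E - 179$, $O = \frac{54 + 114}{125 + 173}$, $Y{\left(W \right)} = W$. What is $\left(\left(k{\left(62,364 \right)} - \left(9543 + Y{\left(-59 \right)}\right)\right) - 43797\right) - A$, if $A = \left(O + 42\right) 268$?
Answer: $- \frac{9610960}{149} \approx -64503.0$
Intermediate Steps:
$O = \frac{84}{149}$ ($O = \frac{168}{298} = 168 \cdot \frac{1}{298} = \frac{84}{149} \approx 0.56376$)
$A = \frac{1699656}{149}$ ($A = \left(\frac{84}{149} + 42\right) 268 = \frac{6342}{149} \cdot 268 = \frac{1699656}{149} \approx 11407.0$)
$k{\left(L,E \right)} = -179 + E$
$\left(\left(k{\left(62,364 \right)} - \left(9543 + Y{\left(-59 \right)}\right)\right) - 43797\right) - A = \left(\left(\left(-179 + 364\right) - 9484\right) - 43797\right) - \frac{1699656}{149} = \left(\left(185 + \left(-9543 + 59\right)\right) - 43797\right) - \frac{1699656}{149} = \left(\left(185 - 9484\right) - 43797\right) - \frac{1699656}{149} = \left(-9299 - 43797\right) - \frac{1699656}{149} = -53096 - \frac{1699656}{149} = - \frac{9610960}{149}$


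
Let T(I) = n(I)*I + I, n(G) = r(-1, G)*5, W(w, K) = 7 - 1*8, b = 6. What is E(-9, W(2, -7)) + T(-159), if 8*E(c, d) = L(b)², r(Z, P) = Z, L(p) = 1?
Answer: 5089/8 ≈ 636.13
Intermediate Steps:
W(w, K) = -1 (W(w, K) = 7 - 8 = -1)
n(G) = -5 (n(G) = -1*5 = -5)
T(I) = -4*I (T(I) = -5*I + I = -4*I)
E(c, d) = ⅛ (E(c, d) = (⅛)*1² = (⅛)*1 = ⅛)
E(-9, W(2, -7)) + T(-159) = ⅛ - 4*(-159) = ⅛ + 636 = 5089/8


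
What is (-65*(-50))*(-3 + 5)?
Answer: 6500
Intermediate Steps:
(-65*(-50))*(-3 + 5) = 3250*2 = 6500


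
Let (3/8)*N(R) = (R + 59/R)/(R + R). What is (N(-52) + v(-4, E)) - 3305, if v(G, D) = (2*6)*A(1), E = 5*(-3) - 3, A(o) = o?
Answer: -2225147/676 ≈ -3291.6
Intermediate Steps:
E = -18 (E = -15 - 3 = -18)
N(R) = 4*(R + 59/R)/(3*R) (N(R) = 8*((R + 59/R)/(R + R))/3 = 8*((R + 59/R)/((2*R)))/3 = 8*((R + 59/R)*(1/(2*R)))/3 = 8*((R + 59/R)/(2*R))/3 = 4*(R + 59/R)/(3*R))
v(G, D) = 12 (v(G, D) = (2*6)*1 = 12*1 = 12)
(N(-52) + v(-4, E)) - 3305 = ((4/3 + (236/3)/(-52)²) + 12) - 3305 = ((4/3 + (236/3)*(1/2704)) + 12) - 3305 = ((4/3 + 59/2028) + 12) - 3305 = (921/676 + 12) - 3305 = 9033/676 - 3305 = -2225147/676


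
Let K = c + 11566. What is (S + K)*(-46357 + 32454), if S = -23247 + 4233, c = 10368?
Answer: -40596760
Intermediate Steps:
K = 21934 (K = 10368 + 11566 = 21934)
S = -19014
(S + K)*(-46357 + 32454) = (-19014 + 21934)*(-46357 + 32454) = 2920*(-13903) = -40596760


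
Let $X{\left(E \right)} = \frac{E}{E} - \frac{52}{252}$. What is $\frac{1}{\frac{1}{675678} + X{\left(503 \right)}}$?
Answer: $\frac{14189238}{11261321} \approx 1.26$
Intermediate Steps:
$X{\left(E \right)} = \frac{50}{63}$ ($X{\left(E \right)} = 1 - \frac{13}{63} = \frac{50}{63}$)
$\frac{1}{\frac{1}{675678} + X{\left(503 \right)}} = \frac{1}{\frac{1}{675678} + \frac{50}{63}} = \frac{1}{\frac{11261321}{14189238}} = \frac{14189238}{11261321}$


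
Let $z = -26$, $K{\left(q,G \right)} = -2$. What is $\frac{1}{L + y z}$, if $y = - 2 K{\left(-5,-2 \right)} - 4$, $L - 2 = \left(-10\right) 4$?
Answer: $- \frac{1}{38} \approx -0.026316$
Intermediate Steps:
$L = -38$ ($L = 2 - 40 = -38$)
$y = 0$ ($y = \left(-2\right) \left(-2\right) - 4 = 4 - 4 = 0$)
$\frac{1}{L + y z} = \frac{1}{-38 + 0 \left(-26\right)} = \frac{1}{-38 + 0} = \frac{1}{-38} = - \frac{1}{38}$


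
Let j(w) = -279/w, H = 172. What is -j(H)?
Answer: 279/172 ≈ 1.6221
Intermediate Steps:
-j(H) = -(-279)/172 = -1*(-279/172) = 279/172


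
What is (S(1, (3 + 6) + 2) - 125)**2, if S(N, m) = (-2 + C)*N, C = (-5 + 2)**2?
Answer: 13924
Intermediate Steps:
C = 9 (C = (-3)**2 = 9)
S(N, m) = 7*N (S(N, m) = (-2 + 9)*N = 7*N)
(S(1, (3 + 6) + 2) - 125)**2 = (7*1 - 125)**2 = (7 - 125)**2 = (-118)**2 = 13924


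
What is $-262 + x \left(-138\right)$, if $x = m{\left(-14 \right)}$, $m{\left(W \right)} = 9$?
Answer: $-1504$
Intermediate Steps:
$x = 9$
$-262 + x \left(-138\right) = -262 + 9 \left(-138\right) = -262 - 1242 = -1504$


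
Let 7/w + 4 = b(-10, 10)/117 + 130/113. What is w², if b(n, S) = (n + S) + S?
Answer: 8564947209/1335463936 ≈ 6.4135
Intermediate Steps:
b(n, S) = n + 2*S (b(n, S) = (S + n) + S = n + 2*S)
w = -92547/36544 (w = 7/(-4 + ((-10 + 2*10)/117 + 130/113)) = 7/(-4 + ((-10 + 20)*(1/117) + 130*(1/113))) = 7/(-4 + (10*(1/117) + 130/113)) = 7/(-4 + (10/117 + 130/113)) = 7/(-4 + 16340/13221) = 7/(-36544/13221) = 7*(-13221/36544) = -92547/36544 ≈ -2.5325)
w² = (-92547/36544)² = 8564947209/1335463936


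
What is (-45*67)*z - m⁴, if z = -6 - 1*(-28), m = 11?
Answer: -80971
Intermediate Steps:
z = 22 (z = -6 + 28 = 22)
(-45*67)*z - m⁴ = -45*67*22 - 1*11⁴ = -3015*22 - 1*14641 = -66330 - 14641 = -80971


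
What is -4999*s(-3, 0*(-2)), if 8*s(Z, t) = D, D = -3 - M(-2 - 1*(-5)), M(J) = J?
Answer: 14997/4 ≈ 3749.3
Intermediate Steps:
D = -6 (D = -3 - (-2 - 1*(-5)) = -3 - (-2 + 5) = -3 - 1*3 = -3 - 3 = -6)
s(Z, t) = -¾ (s(Z, t) = (⅛)*(-6) = -¾)
-4999*s(-3, 0*(-2)) = -4999*(-¾) = 14997/4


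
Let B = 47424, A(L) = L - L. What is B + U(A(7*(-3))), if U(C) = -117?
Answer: 47307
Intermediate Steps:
A(L) = 0
B + U(A(7*(-3))) = 47424 - 117 = 47307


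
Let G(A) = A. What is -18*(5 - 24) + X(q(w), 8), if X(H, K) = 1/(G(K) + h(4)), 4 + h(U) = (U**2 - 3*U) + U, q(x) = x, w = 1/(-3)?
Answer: 4105/12 ≈ 342.08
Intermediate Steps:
w = -1/3 ≈ -0.33333
h(U) = -4 + U**2 - 2*U (h(U) = -4 + ((U**2 - 3*U) + U) = -4 + (U**2 - 2*U) = -4 + U**2 - 2*U)
X(H, K) = 1/(4 + K) (X(H, K) = 1/(K + (-4 + 4**2 - 2*4)) = 1/(K + (-4 + 16 - 8)) = 1/(K + 4) = 1/(4 + K))
-18*(5 - 24) + X(q(w), 8) = -18*(5 - 24) + 1/(4 + 8) = -18*(-19) + 1/12 = 342 + 1/12 = 4105/12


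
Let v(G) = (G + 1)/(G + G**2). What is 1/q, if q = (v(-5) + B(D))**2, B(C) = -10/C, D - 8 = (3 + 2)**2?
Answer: 27225/6889 ≈ 3.9520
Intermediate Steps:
D = 33 (D = 8 + (3 + 2)**2 = 8 + 5**2 = 8 + 25 = 33)
v(G) = (1 + G)/(G + G**2)
q = 6889/27225 (q = (1/(-5) - 10/33)**2 = (-1/5 - 10*1/33)**2 = (-1/5 - 10/33)**2 = (-83/165)**2 = 6889/27225 ≈ 0.25304)
1/q = 1/(6889/27225) = 27225/6889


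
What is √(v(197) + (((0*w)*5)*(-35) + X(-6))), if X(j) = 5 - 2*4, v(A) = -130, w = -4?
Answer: I*√133 ≈ 11.533*I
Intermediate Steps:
X(j) = -3 (X(j) = 5 - 8 = -3)
√(v(197) + (((0*w)*5)*(-35) + X(-6))) = √(-130 + (((0*(-4))*5)*(-35) - 3)) = √(-130 + ((0*5)*(-35) - 3)) = √(-130 + (0*(-35) - 3)) = √(-130 + (0 - 3)) = √(-130 - 3) = √(-133) = I*√133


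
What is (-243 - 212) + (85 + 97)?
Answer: -273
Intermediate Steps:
(-243 - 212) + (85 + 97) = -455 + 182 = -273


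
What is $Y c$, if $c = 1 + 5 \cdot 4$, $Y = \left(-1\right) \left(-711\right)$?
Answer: $14931$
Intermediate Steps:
$Y = 711$
$c = 21$ ($c = 1 + 20 = 21$)
$Y c = 711 \cdot 21 = 14931$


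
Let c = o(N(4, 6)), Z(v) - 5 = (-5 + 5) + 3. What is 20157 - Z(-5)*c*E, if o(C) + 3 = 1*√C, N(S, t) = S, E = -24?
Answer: 19965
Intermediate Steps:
Z(v) = 8 (Z(v) = 5 + ((-5 + 5) + 3) = 5 + (0 + 3) = 5 + 3 = 8)
o(C) = -3 + √C (o(C) = -3 + 1*√C = -3 + √C)
c = -1 (c = -3 + √4 = -3 + 2 = -1)
20157 - Z(-5)*c*E = 20157 - 8*(-1)*(-24) = 20157 - (-8)*(-24) = 20157 - 1*192 = 20157 - 192 = 19965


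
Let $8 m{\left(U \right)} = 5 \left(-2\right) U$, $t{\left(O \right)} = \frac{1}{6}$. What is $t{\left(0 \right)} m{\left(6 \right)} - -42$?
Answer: $\frac{163}{4} \approx 40.75$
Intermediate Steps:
$t{\left(O \right)} = \frac{1}{6}$
$m{\left(U \right)} = - \frac{5 U}{4}$ ($m{\left(U \right)} = \frac{5 \left(-2\right) U}{8} = \frac{\left(-10\right) U}{8} = - \frac{5 U}{4}$)
$t{\left(0 \right)} m{\left(6 \right)} - -42 = \frac{\left(- \frac{5}{4}\right) 6}{6} - -42 = \frac{1}{6} \left(- \frac{15}{2}\right) + 42 = - \frac{5}{4} + 42 = \frac{163}{4}$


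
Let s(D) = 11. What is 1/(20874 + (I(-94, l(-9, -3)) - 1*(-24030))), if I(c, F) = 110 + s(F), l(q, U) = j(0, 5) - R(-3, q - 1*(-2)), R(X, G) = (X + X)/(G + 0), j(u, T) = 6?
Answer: 1/45025 ≈ 2.2210e-5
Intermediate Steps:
R(X, G) = 2*X/G (R(X, G) = (2*X)/G = 2*X/G)
l(q, U) = 6 + 6/(2 + q) (l(q, U) = 6 - 2*(-3)/(q - 1*(-2)) = 6 - 2*(-3)/(q + 2) = 6 - 2*(-3)/(2 + q) = 6 - (-6)/(2 + q) = 6 + 6/(2 + q))
I(c, F) = 121 (I(c, F) = 110 + 11 = 121)
1/(20874 + (I(-94, l(-9, -3)) - 1*(-24030))) = 1/(20874 + (121 - 1*(-24030))) = 1/(20874 + (121 + 24030)) = 1/(20874 + 24151) = 1/45025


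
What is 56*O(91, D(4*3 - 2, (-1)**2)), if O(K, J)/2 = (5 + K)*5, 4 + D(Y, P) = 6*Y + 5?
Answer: 53760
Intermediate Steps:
D(Y, P) = 1 + 6*Y (D(Y, P) = -4 + (6*Y + 5) = -4 + (5 + 6*Y) = 1 + 6*Y)
O(K, J) = 50 + 10*K (O(K, J) = 2*((5 + K)*5) = 2*(25 + 5*K) = 50 + 10*K)
56*O(91, D(4*3 - 2, (-1)**2)) = 56*(50 + 10*91) = 56*(50 + 910) = 56*960 = 53760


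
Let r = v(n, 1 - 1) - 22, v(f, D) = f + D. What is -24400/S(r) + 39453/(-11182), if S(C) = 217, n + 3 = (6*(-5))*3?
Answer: -281402101/2426494 ≈ -115.97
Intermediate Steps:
n = -93 (n = -3 + (6*(-5))*3 = -3 - 30*3 = -3 - 90 = -93)
v(f, D) = D + f
r = -115 (r = ((1 - 1) - 93) - 22 = (0 - 93) - 22 = -93 - 22 = -115)
-24400/S(r) + 39453/(-11182) = -24400/217 + 39453/(-11182) = -24400*1/217 + 39453*(-1/11182) = -24400/217 - 39453/11182 = -281402101/2426494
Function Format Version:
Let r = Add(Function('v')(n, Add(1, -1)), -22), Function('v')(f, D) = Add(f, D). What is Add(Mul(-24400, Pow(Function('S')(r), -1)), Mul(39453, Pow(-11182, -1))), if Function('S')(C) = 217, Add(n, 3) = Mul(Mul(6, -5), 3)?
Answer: Rational(-281402101, 2426494) ≈ -115.97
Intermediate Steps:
n = -93 (n = Add(-3, Mul(Mul(6, -5), 3)) = Add(-3, Mul(-30, 3)) = Add(-3, -90) = -93)
Function('v')(f, D) = Add(D, f)
r = -115 (r = Add(Add(Add(1, -1), -93), -22) = Add(Add(0, -93), -22) = Add(-93, -22) = -115)
Add(Mul(-24400, Pow(Function('S')(r), -1)), Mul(39453, Pow(-11182, -1))) = Add(Mul(-24400, Pow(217, -1)), Mul(39453, Pow(-11182, -1))) = Add(Mul(-24400, Rational(1, 217)), Mul(39453, Rational(-1, 11182))) = Add(Rational(-24400, 217), Rational(-39453, 11182)) = Rational(-281402101, 2426494)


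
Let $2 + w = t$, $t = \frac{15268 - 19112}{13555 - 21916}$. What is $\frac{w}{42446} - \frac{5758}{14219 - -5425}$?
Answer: $- \frac{170309615665}{580956576822} \approx -0.29315$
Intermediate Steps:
$t = \frac{3844}{8361}$ ($t = - \frac{3844}{-8361} = \left(-3844\right) \left(- \frac{1}{8361}\right) = \frac{3844}{8361} \approx 0.45975$)
$w = - \frac{12878}{8361}$ ($w = -2 + \frac{3844}{8361} = - \frac{12878}{8361} \approx -1.5402$)
$\frac{w}{42446} - \frac{5758}{14219 - -5425} = - \frac{12878}{8361 \cdot 42446} - \frac{5758}{14219 - -5425} = \left(- \frac{12878}{8361}\right) \frac{1}{42446} - \frac{5758}{14219 + 5425} = - \frac{6439}{177445503} - \frac{5758}{19644} = - \frac{6439}{177445503} - \frac{2879}{9822} = - \frac{170309615665}{580956576822}$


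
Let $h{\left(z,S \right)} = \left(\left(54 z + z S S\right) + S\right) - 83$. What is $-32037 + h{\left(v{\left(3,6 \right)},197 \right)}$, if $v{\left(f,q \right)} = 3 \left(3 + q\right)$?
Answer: $1017378$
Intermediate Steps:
$v{\left(f,q \right)} = 9 + 3 q$
$h{\left(z,S \right)} = -83 + S + 54 z + z S^{2}$ ($h{\left(z,S \right)} = \left(\left(54 z + S z S\right) + S\right) - 83 = \left(\left(54 z + z S^{2}\right) + S\right) - 83 = \left(S + 54 z + z S^{2}\right) - 83 = -83 + S + 54 z + z S^{2}$)
$-32037 + h{\left(v{\left(3,6 \right)},197 \right)} = -32037 + \left(-83 + 197 + 54 \left(9 + 3 \cdot 6\right) + \left(9 + 3 \cdot 6\right) 197^{2}\right) = -32037 + \left(-83 + 197 + 54 \left(9 + 18\right) + \left(9 + 18\right) 38809\right) = -32037 + \left(-83 + 197 + 54 \cdot 27 + 27 \cdot 38809\right) = -32037 + \left(-83 + 197 + 1458 + 1047843\right) = -32037 + 1049415 = 1017378$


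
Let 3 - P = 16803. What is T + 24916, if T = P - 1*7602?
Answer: 514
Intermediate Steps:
P = -16800 (P = 3 - 1*16803 = 3 - 16803 = -16800)
T = -24402 (T = -16800 - 1*7602 = -16800 - 7602 = -24402)
T + 24916 = -24402 + 24916 = 514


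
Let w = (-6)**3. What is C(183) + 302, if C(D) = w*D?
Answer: -39226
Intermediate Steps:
w = -216
C(D) = -216*D
C(183) + 302 = -216*183 + 302 = -39528 + 302 = -39226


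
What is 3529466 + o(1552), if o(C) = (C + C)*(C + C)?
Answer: 13164282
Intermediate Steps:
o(C) = 4*C² (o(C) = (2*C)*(2*C) = 4*C²)
3529466 + o(1552) = 3529466 + 4*1552² = 3529466 + 4*2408704 = 3529466 + 9634816 = 13164282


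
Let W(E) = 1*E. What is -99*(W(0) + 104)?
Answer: -10296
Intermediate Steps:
W(E) = E
-99*(W(0) + 104) = -99*(0 + 104) = -99*104 = -10296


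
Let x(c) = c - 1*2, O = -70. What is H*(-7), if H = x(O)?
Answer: 504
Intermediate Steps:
x(c) = -2 + c (x(c) = c - 2 = -2 + c)
H = -72 (H = -2 - 70 = -72)
H*(-7) = -72*(-7) = 504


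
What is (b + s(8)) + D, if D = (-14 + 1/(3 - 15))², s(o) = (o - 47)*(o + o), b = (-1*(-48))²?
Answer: 270481/144 ≈ 1878.3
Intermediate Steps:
b = 2304 (b = 48² = 2304)
s(o) = 2*o*(-47 + o) (s(o) = (-47 + o)*(2*o) = 2*o*(-47 + o))
D = 28561/144 (D = (-14 + 1/(-12))² = (-14 - 1/12)² = (-169/12)² = 28561/144 ≈ 198.34)
(b + s(8)) + D = (2304 + 2*8*(-47 + 8)) + 28561/144 = (2304 + 2*8*(-39)) + 28561/144 = (2304 - 624) + 28561/144 = 1680 + 28561/144 = 270481/144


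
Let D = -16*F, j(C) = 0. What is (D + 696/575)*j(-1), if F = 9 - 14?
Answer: 0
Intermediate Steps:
F = -5
D = 80 (D = -16*(-5) = 80)
(D + 696/575)*j(-1) = (80 + 696/575)*0 = (46696/575)*0 = 0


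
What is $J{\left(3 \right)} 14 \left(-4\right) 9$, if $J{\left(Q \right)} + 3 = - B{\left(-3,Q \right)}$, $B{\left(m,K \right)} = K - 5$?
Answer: $504$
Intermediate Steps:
$B{\left(m,K \right)} = -5 + K$ ($B{\left(m,K \right)} = K - 5 = -5 + K$)
$J{\left(Q \right)} = 2 - Q$ ($J{\left(Q \right)} = -3 - \left(-5 + Q\right) = 2 - Q$)
$J{\left(3 \right)} 14 \left(-4\right) 9 = \left(2 - 3\right) 14 \left(-4\right) 9 = \left(2 - 3\right) \left(\left(-56\right) 9\right) = \left(-1\right) \left(-504\right) = 504$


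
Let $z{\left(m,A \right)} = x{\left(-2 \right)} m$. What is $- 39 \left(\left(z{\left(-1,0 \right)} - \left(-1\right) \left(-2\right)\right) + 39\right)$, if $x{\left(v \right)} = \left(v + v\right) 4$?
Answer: $-2067$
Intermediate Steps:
$x{\left(v \right)} = 8 v$ ($x{\left(v \right)} = 2 v 4 = 8 v$)
$z{\left(m,A \right)} = - 16 m$ ($z{\left(m,A \right)} = 8 \left(-2\right) m = - 16 m$)
$- 39 \left(\left(z{\left(-1,0 \right)} - \left(-1\right) \left(-2\right)\right) + 39\right) = - 39 \left(\left(\left(-16\right) \left(-1\right) - \left(-1\right) \left(-2\right)\right) + 39\right) = - 39 \left(\left(16 - 2\right) + 39\right) = - 39 \left(14 + 39\right) = \left(-39\right) 53 = -2067$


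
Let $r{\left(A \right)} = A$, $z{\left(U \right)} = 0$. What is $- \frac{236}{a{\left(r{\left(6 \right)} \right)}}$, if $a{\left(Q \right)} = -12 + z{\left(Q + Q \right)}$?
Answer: $\frac{59}{3} \approx 19.667$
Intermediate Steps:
$a{\left(Q \right)} = -12$ ($a{\left(Q \right)} = -12 + 0 = -12$)
$- \frac{236}{a{\left(r{\left(6 \right)} \right)}} = - \frac{236}{-12} = \left(-236\right) \left(- \frac{1}{12}\right) = \frac{59}{3}$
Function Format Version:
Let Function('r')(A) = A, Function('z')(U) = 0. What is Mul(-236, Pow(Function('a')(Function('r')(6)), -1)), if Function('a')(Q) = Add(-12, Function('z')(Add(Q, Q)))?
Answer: Rational(59, 3) ≈ 19.667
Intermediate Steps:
Function('a')(Q) = -12 (Function('a')(Q) = Add(-12, 0) = -12)
Mul(-236, Pow(Function('a')(Function('r')(6)), -1)) = Mul(-236, Pow(-12, -1)) = Mul(-236, Rational(-1, 12)) = Rational(59, 3)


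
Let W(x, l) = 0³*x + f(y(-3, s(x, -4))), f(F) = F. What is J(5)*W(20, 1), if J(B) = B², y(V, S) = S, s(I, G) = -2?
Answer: -50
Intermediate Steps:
W(x, l) = -2 (W(x, l) = 0³*x - 2 = 0*x - 2 = 0 - 2 = -2)
J(5)*W(20, 1) = 5²*(-2) = 25*(-2) = -50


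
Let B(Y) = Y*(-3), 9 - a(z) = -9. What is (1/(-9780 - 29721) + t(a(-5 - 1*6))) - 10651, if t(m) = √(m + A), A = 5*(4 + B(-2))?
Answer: -420725152/39501 + 2*√17 ≈ -10643.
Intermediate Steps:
a(z) = 18 (a(z) = 9 - 1*(-9) = 9 + 9 = 18)
B(Y) = -3*Y
A = 50 (A = 5*(4 - 3*(-2)) = 5*(4 + 6) = 5*10 = 50)
t(m) = √(50 + m) (t(m) = √(m + 50) = √(50 + m))
(1/(-9780 - 29721) + t(a(-5 - 1*6))) - 10651 = (1/(-9780 - 29721) + √(50 + 18)) - 10651 = (1/(-39501) + √68) - 10651 = (-1/39501 + 2*√17) - 10651 = -420725152/39501 + 2*√17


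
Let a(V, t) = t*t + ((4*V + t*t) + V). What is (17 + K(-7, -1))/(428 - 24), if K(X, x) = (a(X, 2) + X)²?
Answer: 1173/404 ≈ 2.9035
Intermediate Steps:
a(V, t) = 2*t² + 5*V (a(V, t) = t² + ((4*V + t²) + V) = t² + ((t² + 4*V) + V) = t² + (t² + 5*V) = 2*t² + 5*V)
K(X, x) = (8 + 6*X)² (K(X, x) = ((2*2² + 5*X) + X)² = ((2*4 + 5*X) + X)² = ((8 + 5*X) + X)² = (8 + 6*X)²)
(17 + K(-7, -1))/(428 - 24) = (17 + 4*(4 + 3*(-7))²)/(428 - 24) = (17 + 4*(4 - 21)²)/404 = (17 + 4*(-17)²)*(1/404) = (17 + 4*289)*(1/404) = (17 + 1156)*(1/404) = 1173*(1/404) = 1173/404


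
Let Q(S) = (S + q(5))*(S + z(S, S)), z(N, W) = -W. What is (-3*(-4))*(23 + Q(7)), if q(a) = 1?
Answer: 276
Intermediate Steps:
Q(S) = 0 (Q(S) = (S + 1)*(S - S) = (1 + S)*0 = 0)
(-3*(-4))*(23 + Q(7)) = (-3*(-4))*(23 + 0) = 12*23 = 276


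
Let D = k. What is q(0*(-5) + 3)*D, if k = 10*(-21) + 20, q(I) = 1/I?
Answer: -190/3 ≈ -63.333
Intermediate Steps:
k = -190 (k = -210 + 20 = -190)
D = -190
q(0*(-5) + 3)*D = -190/(0*(-5) + 3) = -190/(0 + 3) = -190/3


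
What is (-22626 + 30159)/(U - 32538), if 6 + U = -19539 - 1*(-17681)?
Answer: -7533/34402 ≈ -0.21897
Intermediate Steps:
U = -1864 (U = -6 + (-19539 - 1*(-17681)) = -6 + (-19539 + 17681) = -6 - 1858 = -1864)
(-22626 + 30159)/(U - 32538) = (-22626 + 30159)/(-1864 - 32538) = 7533/(-34402) = 7533*(-1/34402) = -7533/34402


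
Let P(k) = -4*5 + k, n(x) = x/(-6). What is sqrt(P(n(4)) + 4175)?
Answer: 11*sqrt(309)/3 ≈ 64.454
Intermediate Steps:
n(x) = -x/6 (n(x) = x*(-1/6) = -x/6)
P(k) = -20 + k
sqrt(P(n(4)) + 4175) = sqrt((-20 - 1/6*4) + 4175) = sqrt((-20 - 2/3) + 4175) = sqrt(-62/3 + 4175) = sqrt(12463/3) = 11*sqrt(309)/3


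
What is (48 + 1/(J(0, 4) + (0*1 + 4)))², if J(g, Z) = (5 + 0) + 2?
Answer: 279841/121 ≈ 2312.7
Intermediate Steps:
J(g, Z) = 7 (J(g, Z) = 5 + 2 = 7)
(48 + 1/(J(0, 4) + (0*1 + 4)))² = (48 + 1/(7 + (0*1 + 4)))² = (48 + 1/(7 + (0 + 4)))² = (48 + 1/(7 + 4))² = (48 + 1/11)² = (529/11)² = 279841/121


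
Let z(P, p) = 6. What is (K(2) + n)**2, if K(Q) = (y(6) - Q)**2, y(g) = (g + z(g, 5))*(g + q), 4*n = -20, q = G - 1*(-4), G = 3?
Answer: 562211521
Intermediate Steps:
q = 7 (q = 3 - 1*(-4) = 3 + 4 = 7)
n = -5 (n = (1/4)*(-20) = -5)
y(g) = (6 + g)*(7 + g) (y(g) = (g + 6)*(g + 7) = (6 + g)*(7 + g))
K(Q) = (156 - Q)**2 (K(Q) = ((42 + 6**2 + 13*6) - Q)**2 = ((42 + 36 + 78) - Q)**2 = (156 - Q)**2)
(K(2) + n)**2 = ((156 - 1*2)**2 - 5)**2 = ((156 - 2)**2 - 5)**2 = (154**2 - 5)**2 = (23716 - 5)**2 = 23711**2 = 562211521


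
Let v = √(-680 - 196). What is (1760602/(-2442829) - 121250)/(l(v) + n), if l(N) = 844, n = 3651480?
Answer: -5696053401/171576980473 ≈ -0.033198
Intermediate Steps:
v = 2*I*√219 (v = √(-876) = 2*I*√219 ≈ 29.597*I)
(1760602/(-2442829) - 121250)/(l(v) + n) = (1760602/(-2442829) - 121250)/(844 + 3651480) = (1760602*(-1/2442829) - 121250)/3652324 = (-1760602/2442829 - 121250)*(1/3652324) = -296194776852/2442829*1/3652324 = -5696053401/171576980473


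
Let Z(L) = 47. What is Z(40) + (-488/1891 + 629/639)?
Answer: 945410/19809 ≈ 47.726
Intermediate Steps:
Z(40) + (-488/1891 + 629/639) = 47 + (-488/1891 + 629/639) = 47 + (-488*1/1891 + 629*(1/639)) = 47 + (-8/31 + 629/639) = 47 + 14387/19809 = 945410/19809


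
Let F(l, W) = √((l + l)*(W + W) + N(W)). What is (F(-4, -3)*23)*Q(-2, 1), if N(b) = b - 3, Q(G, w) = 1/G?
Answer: -23*√42/2 ≈ -74.529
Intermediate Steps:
N(b) = -3 + b
F(l, W) = √(-3 + W + 4*W*l) (F(l, W) = √((l + l)*(W + W) + (-3 + W)) = √((2*l)*(2*W) + (-3 + W)) = √(4*W*l + (-3 + W)) = √(-3 + W + 4*W*l))
(F(-4, -3)*23)*Q(-2, 1) = (√(-3 - 3 + 4*(-3)*(-4))*23)/(-2) = (√(-3 - 3 + 48)*23)*(-½) = (√42*23)*(-½) = (23*√42)*(-½) = -23*√42/2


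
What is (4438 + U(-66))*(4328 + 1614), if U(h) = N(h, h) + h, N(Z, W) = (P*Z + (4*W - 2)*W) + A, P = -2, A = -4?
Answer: 131056752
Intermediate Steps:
N(Z, W) = -4 - 2*Z + W*(-2 + 4*W) (N(Z, W) = (-2*Z + (4*W - 2)*W) - 4 = (-2*Z + (-2 + 4*W)*W) - 4 = (-2*Z + W*(-2 + 4*W)) - 4 = -4 - 2*Z + W*(-2 + 4*W))
U(h) = -4 - 3*h + 4*h**2 (U(h) = (-4 - 2*h - 2*h + 4*h**2) + h = (-4 - 4*h + 4*h**2) + h = -4 - 3*h + 4*h**2)
(4438 + U(-66))*(4328 + 1614) = (4438 + (-4 - 3*(-66) + 4*(-66)**2))*(4328 + 1614) = (4438 + (-4 + 198 + 4*4356))*5942 = (4438 + (-4 + 198 + 17424))*5942 = (4438 + 17618)*5942 = 22056*5942 = 131056752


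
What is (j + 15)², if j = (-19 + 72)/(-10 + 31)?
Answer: 135424/441 ≈ 307.08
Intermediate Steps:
j = 53/21 ≈ 2.5238
(j + 15)² = (53/21 + 15)² = (368/21)² = 135424/441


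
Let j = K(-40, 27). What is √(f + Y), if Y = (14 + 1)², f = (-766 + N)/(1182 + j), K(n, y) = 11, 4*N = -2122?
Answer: √1274737202/2386 ≈ 14.964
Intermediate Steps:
N = -1061/2 (N = (¼)*(-2122) = -1061/2 ≈ -530.50)
j = 11
f = -2593/2386 (f = (-766 - 1061/2)/(1182 + 11) = -2593/2/1193 = -2593/2*1/1193 = -2593/2386 ≈ -1.0868)
Y = 225 (Y = 15² = 225)
√(f + Y) = √(-2593/2386 + 225) = √(534257/2386) = √1274737202/2386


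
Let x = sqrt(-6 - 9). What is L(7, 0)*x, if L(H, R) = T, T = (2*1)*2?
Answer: 4*I*sqrt(15) ≈ 15.492*I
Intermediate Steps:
x = I*sqrt(15) (x = sqrt(-15) = I*sqrt(15) ≈ 3.873*I)
T = 4 (T = 2*2 = 4)
L(H, R) = 4
L(7, 0)*x = 4*(I*sqrt(15)) = 4*I*sqrt(15)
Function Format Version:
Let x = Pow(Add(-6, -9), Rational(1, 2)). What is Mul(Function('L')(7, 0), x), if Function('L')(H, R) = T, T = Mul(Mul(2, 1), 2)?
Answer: Mul(4, I, Pow(15, Rational(1, 2))) ≈ Mul(15.492, I)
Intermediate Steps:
x = Mul(I, Pow(15, Rational(1, 2))) (x = Pow(-15, Rational(1, 2)) = Mul(I, Pow(15, Rational(1, 2))) ≈ Mul(3.8730, I))
T = 4 (T = Mul(2, 2) = 4)
Function('L')(H, R) = 4
Mul(Function('L')(7, 0), x) = Mul(4, Mul(I, Pow(15, Rational(1, 2)))) = Mul(4, I, Pow(15, Rational(1, 2)))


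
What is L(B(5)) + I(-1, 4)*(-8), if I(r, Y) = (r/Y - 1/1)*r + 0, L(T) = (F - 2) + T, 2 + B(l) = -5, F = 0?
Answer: -19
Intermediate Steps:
B(l) = -7 (B(l) = -2 - 5 = -7)
L(T) = -2 + T (L(T) = (0 - 2) + T = -2 + T)
I(r, Y) = r*(-1 + r/Y) (I(r, Y) = (r/Y - 1*1)*r + 0 = (r/Y - 1)*r + 0 = (-1 + r/Y)*r + 0 = r*(-1 + r/Y) + 0 = r*(-1 + r/Y))
L(B(5)) + I(-1, 4)*(-8) = (-2 - 7) - 1*(-1 - 1*4)/4*(-8) = -9 - 1*¼*(-1 - 4)*(-8) = -9 - 1*¼*(-5)*(-8) = -9 + (5/4)*(-8) = -9 - 10 = -19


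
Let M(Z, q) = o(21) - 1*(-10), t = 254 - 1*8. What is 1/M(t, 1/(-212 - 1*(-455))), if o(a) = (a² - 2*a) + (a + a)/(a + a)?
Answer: 1/410 ≈ 0.0024390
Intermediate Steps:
t = 246 (t = 254 - 8 = 246)
o(a) = 1 + a² - 2*a (o(a) = (a² - 2*a) + (2*a)/((2*a)) = (a² - 2*a) + (2*a)*(1/(2*a)) = (a² - 2*a) + 1 = 1 + a² - 2*a)
M(Z, q) = 410 (M(Z, q) = (1 + 21² - 2*21) - 1*(-10) = (1 + 441 - 42) + 10 = 400 + 10 = 410)
1/M(t, 1/(-212 - 1*(-455))) = 1/410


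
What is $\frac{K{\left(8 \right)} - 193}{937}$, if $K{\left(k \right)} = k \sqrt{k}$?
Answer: $- \frac{193}{937} + \frac{16 \sqrt{2}}{937} \approx -0.18183$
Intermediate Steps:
$K{\left(k \right)} = k^{\frac{3}{2}}$
$\frac{K{\left(8 \right)} - 193}{937} = \frac{8^{\frac{3}{2}} - 193}{937} = \left(16 \sqrt{2} - 193\right) \frac{1}{937} = \left(-193 + 16 \sqrt{2}\right) \frac{1}{937} = - \frac{193}{937} + \frac{16 \sqrt{2}}{937}$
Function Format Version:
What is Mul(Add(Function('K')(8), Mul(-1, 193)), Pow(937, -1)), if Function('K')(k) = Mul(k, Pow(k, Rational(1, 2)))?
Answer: Add(Rational(-193, 937), Mul(Rational(16, 937), Pow(2, Rational(1, 2)))) ≈ -0.18183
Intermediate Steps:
Function('K')(k) = Pow(k, Rational(3, 2))
Mul(Add(Function('K')(8), Mul(-1, 193)), Pow(937, -1)) = Mul(Add(Pow(8, Rational(3, 2)), Mul(-1, 193)), Pow(937, -1)) = Mul(Add(Mul(16, Pow(2, Rational(1, 2))), -193), Rational(1, 937)) = Mul(Add(-193, Mul(16, Pow(2, Rational(1, 2)))), Rational(1, 937)) = Add(Rational(-193, 937), Mul(Rational(16, 937), Pow(2, Rational(1, 2))))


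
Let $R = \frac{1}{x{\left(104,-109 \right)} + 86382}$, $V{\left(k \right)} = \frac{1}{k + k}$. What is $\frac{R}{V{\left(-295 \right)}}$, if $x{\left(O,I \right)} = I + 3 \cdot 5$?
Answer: $- \frac{295}{43144} \approx -0.0068376$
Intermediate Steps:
$x{\left(O,I \right)} = 15 + I$ ($x{\left(O,I \right)} = I + 15 = 15 + I$)
$V{\left(k \right)} = \frac{1}{2 k}$
$R = \frac{1}{86288}$ ($R = \frac{1}{\left(15 - 109\right) + 86382} = \frac{1}{-94 + 86382} = \frac{1}{86288} \approx 1.1589 \cdot 10^{-5}$)
$\frac{R}{V{\left(-295 \right)}} = \frac{1}{86288 \frac{1}{2 \left(-295\right)}} = \frac{1}{86288 \cdot \frac{1}{2} \left(- \frac{1}{295}\right)} = \frac{1}{86288 \left(- \frac{1}{590}\right)} = \frac{1}{86288} \left(-590\right) = - \frac{295}{43144}$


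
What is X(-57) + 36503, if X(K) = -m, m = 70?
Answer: 36433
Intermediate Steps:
X(K) = -70 (X(K) = -1*70 = -70)
X(-57) + 36503 = -70 + 36503 = 36433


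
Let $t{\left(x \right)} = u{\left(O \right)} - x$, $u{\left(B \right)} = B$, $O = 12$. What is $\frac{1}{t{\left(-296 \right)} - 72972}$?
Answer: $- \frac{1}{72664} \approx -1.3762 \cdot 10^{-5}$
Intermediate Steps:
$t{\left(x \right)} = 12 - x$
$\frac{1}{t{\left(-296 \right)} - 72972} = \frac{1}{\left(12 - -296\right) - 72972} = \frac{1}{\left(12 + 296\right) - 72972} = \frac{1}{308 - 72972} = \frac{1}{-72664} = - \frac{1}{72664}$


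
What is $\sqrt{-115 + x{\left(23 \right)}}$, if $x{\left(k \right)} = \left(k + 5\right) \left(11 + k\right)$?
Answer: $3 \sqrt{93} \approx 28.931$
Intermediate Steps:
$x{\left(k \right)} = \left(5 + k\right) \left(11 + k\right)$
$\sqrt{-115 + x{\left(23 \right)}} = \sqrt{-115 + \left(55 + 23^{2} + 16 \cdot 23\right)} = \sqrt{-115 + \left(55 + 529 + 368\right)} = \sqrt{-115 + 952} = \sqrt{837} = 3 \sqrt{93}$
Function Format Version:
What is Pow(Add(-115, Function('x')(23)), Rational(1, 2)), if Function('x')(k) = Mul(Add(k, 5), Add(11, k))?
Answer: Mul(3, Pow(93, Rational(1, 2))) ≈ 28.931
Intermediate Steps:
Function('x')(k) = Mul(Add(5, k), Add(11, k))
Pow(Add(-115, Function('x')(23)), Rational(1, 2)) = Pow(Add(-115, Add(55, Pow(23, 2), Mul(16, 23))), Rational(1, 2)) = Pow(Add(-115, Add(55, 529, 368)), Rational(1, 2)) = Pow(Add(-115, 952), Rational(1, 2)) = Pow(837, Rational(1, 2)) = Mul(3, Pow(93, Rational(1, 2)))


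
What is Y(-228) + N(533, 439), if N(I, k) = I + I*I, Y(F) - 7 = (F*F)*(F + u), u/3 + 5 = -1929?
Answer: -313178891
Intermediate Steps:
u = -5802 (u = -15 + 3*(-1929) = -15 - 5787 = -5802)
Y(F) = 7 + F**2*(-5802 + F) (Y(F) = 7 + (F*F)*(F - 5802) = 7 + F**2*(-5802 + F))
N(I, k) = I + I**2
Y(-228) + N(533, 439) = (7 + (-228)**3 - 5802*(-228)**2) + 533*(1 + 533) = (7 - 11852352 - 5802*51984) + 533*534 = (7 - 11852352 - 301611168) + 284622 = -313463513 + 284622 = -313178891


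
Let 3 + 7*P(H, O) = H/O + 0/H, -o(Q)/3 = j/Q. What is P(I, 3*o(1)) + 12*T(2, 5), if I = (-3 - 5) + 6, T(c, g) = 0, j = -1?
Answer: -29/63 ≈ -0.46032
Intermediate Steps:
o(Q) = 3/Q (o(Q) = -(-3)/Q = 3/Q)
I = -2 (I = -8 + 6 = -2)
P(H, O) = -3/7 + H/(7*O) (P(H, O) = -3/7 + (H/O + 0/H)/7 = -3/7 + (H/O + 0)/7 = -3/7 + (H/O)/7 = -3/7 + H/(7*O))
P(I, 3*o(1)) + 12*T(2, 5) = (-2 - 9*3/1)/(7*((3*(3/1)))) + 12*0 = (-2 - 9*3*1)/(7*((3*(3*1)))) + 0 = (-2 - 9*3)/(7*((3*3))) + 0 = (1/7)*(-2 - 3*9)/9 + 0 = (1/7)*(1/9)*(-2 - 27) + 0 = (1/7)*(1/9)*(-29) + 0 = -29/63 + 0 = -29/63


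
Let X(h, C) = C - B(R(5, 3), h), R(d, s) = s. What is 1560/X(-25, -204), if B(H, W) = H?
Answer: -520/69 ≈ -7.5362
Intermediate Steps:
X(h, C) = -3 + C (X(h, C) = C - 1*3 = C - 3 = -3 + C)
1560/X(-25, -204) = 1560/(-3 - 204) = 1560/(-207) = 1560*(-1/207) = -520/69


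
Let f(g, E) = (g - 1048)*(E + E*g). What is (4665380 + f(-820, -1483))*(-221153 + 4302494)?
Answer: -9240827225015496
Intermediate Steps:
f(g, E) = (-1048 + g)*(E + E*g)
(4665380 + f(-820, -1483))*(-221153 + 4302494) = (4665380 - 1483*(-1048 + (-820)² - 1047*(-820)))*(-221153 + 4302494) = (4665380 - 1483*(-1048 + 672400 + 858540))*4081341 = (4665380 - 1483*1529892)*4081341 = (4665380 - 2268829836)*4081341 = -2264164456*4081341 = -9240827225015496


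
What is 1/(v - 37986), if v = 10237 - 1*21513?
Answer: -1/49262 ≈ -2.0300e-5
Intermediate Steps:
v = -11276 (v = 10237 - 21513 = -11276)
1/(v - 37986) = 1/(-11276 - 37986) = 1/(-49262) = -1/49262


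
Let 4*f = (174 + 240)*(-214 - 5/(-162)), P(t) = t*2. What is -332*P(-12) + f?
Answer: -510401/36 ≈ -14178.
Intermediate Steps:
P(t) = 2*t
f = -797249/36 (f = ((174 + 240)*(-214 - 5/(-162)))/4 = (414*(-214 - 5*(-1/162)))/4 = (414*(-214 + 5/162))/4 = (414*(-34663/162))/4 = (¼)*(-797249/9) = -797249/36 ≈ -22146.)
-332*P(-12) + f = -664*(-12) - 797249/36 = -332*(-24) - 797249/36 = 7968 - 797249/36 = -510401/36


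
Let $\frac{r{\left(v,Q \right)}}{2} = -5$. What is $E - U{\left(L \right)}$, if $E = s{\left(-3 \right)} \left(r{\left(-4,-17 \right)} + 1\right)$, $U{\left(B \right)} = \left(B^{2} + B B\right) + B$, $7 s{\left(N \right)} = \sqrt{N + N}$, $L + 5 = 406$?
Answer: $-322003 - \frac{9 i \sqrt{6}}{7} \approx -3.22 \cdot 10^{5} - 3.1493 i$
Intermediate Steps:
$L = 401$ ($L = -5 + 406 = 401$)
$s{\left(N \right)} = \frac{\sqrt{2} \sqrt{N}}{7}$ ($s{\left(N \right)} = \frac{\sqrt{N + N}}{7} = \frac{\sqrt{2 N}}{7} = \frac{\sqrt{2} \sqrt{N}}{7}$)
$r{\left(v,Q \right)} = -10$ ($r{\left(v,Q \right)} = 2 \left(-5\right) = -10$)
$U{\left(B \right)} = B + 2 B^{2}$ ($U{\left(B \right)} = \left(B^{2} + B^{2}\right) + B = 2 B^{2} + B = B + 2 B^{2}$)
$E = - \frac{9 i \sqrt{6}}{7}$ ($E = \frac{\sqrt{2} \sqrt{-3}}{7} \left(-10 + 1\right) = \frac{\sqrt{2} i \sqrt{3}}{7} \left(-9\right) = \frac{i \sqrt{6}}{7} \left(-9\right) = - \frac{9 i \sqrt{6}}{7} \approx - 3.1493 i$)
$E - U{\left(L \right)} = - \frac{9 i \sqrt{6}}{7} - 401 \left(1 + 2 \cdot 401\right) = - \frac{9 i \sqrt{6}}{7} - 401 \left(1 + 802\right) = - \frac{9 i \sqrt{6}}{7} - 401 \cdot 803 = - \frac{9 i \sqrt{6}}{7} - 322003 = -322003 - \frac{9 i \sqrt{6}}{7}$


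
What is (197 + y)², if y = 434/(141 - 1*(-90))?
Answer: 43072969/1089 ≈ 39553.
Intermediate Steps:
y = 62/33 (y = 434/(141 + 90) = 434/231 = 434*(1/231) = 62/33 ≈ 1.8788)
(197 + y)² = (197 + 62/33)² = (6563/33)² = 43072969/1089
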